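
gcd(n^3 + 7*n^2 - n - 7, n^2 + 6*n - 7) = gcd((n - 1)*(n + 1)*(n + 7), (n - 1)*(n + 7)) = n^2 + 6*n - 7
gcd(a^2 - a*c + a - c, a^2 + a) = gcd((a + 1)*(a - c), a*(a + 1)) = a + 1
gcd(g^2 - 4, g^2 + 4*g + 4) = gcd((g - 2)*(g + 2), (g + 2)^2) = g + 2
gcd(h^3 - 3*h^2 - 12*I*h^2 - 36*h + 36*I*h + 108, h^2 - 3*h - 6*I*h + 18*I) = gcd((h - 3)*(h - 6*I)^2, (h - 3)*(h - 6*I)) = h^2 + h*(-3 - 6*I) + 18*I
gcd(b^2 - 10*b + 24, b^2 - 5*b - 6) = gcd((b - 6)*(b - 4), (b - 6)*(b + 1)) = b - 6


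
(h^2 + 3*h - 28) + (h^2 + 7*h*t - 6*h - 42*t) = 2*h^2 + 7*h*t - 3*h - 42*t - 28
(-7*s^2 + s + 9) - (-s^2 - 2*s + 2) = -6*s^2 + 3*s + 7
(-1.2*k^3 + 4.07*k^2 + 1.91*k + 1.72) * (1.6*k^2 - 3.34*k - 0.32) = -1.92*k^5 + 10.52*k^4 - 10.1538*k^3 - 4.9298*k^2 - 6.356*k - 0.5504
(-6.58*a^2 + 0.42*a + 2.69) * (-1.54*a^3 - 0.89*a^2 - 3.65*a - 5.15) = 10.1332*a^5 + 5.2094*a^4 + 19.5006*a^3 + 29.9599*a^2 - 11.9815*a - 13.8535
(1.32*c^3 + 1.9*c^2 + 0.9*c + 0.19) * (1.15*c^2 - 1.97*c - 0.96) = 1.518*c^5 - 0.4154*c^4 - 3.9752*c^3 - 3.3785*c^2 - 1.2383*c - 0.1824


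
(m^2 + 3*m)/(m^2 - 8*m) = (m + 3)/(m - 8)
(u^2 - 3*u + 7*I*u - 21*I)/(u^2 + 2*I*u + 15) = (u^2 + u*(-3 + 7*I) - 21*I)/(u^2 + 2*I*u + 15)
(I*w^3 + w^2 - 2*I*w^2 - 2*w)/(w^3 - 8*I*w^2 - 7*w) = I*(w - 2)/(w - 7*I)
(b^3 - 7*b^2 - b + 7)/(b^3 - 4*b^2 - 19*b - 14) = (b - 1)/(b + 2)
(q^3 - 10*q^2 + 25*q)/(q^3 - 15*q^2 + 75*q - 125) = q/(q - 5)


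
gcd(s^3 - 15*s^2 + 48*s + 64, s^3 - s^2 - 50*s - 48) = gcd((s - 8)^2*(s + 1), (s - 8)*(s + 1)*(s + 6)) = s^2 - 7*s - 8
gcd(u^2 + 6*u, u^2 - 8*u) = u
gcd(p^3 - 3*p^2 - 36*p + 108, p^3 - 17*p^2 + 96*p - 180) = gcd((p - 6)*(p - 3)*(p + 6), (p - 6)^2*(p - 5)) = p - 6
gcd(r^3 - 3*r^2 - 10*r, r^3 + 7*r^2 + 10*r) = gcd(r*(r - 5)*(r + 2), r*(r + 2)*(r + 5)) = r^2 + 2*r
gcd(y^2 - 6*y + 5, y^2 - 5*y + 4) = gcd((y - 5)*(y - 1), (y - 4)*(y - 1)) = y - 1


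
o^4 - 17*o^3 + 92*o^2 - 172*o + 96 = (o - 8)*(o - 6)*(o - 2)*(o - 1)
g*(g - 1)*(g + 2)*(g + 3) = g^4 + 4*g^3 + g^2 - 6*g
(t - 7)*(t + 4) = t^2 - 3*t - 28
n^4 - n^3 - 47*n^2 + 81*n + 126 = (n - 6)*(n - 3)*(n + 1)*(n + 7)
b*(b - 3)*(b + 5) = b^3 + 2*b^2 - 15*b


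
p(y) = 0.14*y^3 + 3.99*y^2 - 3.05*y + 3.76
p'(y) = 0.42*y^2 + 7.98*y - 3.05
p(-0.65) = 7.39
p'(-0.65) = -8.06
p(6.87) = 216.52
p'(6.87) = 71.60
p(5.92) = 154.59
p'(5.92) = 58.91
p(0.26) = 3.24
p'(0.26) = -0.95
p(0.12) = 3.45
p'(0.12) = -2.09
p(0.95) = 4.58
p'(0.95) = 4.91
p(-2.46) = 33.32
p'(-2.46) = -20.14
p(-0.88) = 9.44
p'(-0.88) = -9.75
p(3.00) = 34.30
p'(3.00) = 24.67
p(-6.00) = 135.46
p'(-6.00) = -35.81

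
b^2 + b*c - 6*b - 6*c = (b - 6)*(b + c)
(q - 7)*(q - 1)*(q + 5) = q^3 - 3*q^2 - 33*q + 35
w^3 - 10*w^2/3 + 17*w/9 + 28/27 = (w - 7/3)*(w - 4/3)*(w + 1/3)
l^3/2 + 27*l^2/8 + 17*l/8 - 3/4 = (l/2 + 1/2)*(l - 1/4)*(l + 6)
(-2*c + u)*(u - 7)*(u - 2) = -2*c*u^2 + 18*c*u - 28*c + u^3 - 9*u^2 + 14*u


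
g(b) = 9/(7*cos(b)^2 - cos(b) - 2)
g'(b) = 9*(14*sin(b)*cos(b) - sin(b))/(7*cos(b)^2 - cos(b) - 2)^2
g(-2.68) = 2.00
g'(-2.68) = 2.67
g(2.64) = 2.11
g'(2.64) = -3.17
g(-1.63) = -4.70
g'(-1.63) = 4.47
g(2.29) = 5.30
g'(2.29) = -24.04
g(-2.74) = 1.86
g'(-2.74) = 2.08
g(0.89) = 62.63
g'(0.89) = 2645.53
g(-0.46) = 3.30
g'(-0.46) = -6.22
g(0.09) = 2.28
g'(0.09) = 0.67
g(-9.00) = 1.91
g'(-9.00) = 2.29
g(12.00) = 4.20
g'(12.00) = -11.40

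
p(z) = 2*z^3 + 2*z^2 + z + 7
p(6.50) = 647.25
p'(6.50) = 280.50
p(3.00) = 82.00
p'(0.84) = 8.59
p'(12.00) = 913.00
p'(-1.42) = 7.42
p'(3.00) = 67.00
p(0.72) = 9.50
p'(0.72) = 6.99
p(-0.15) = 6.89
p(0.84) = 10.44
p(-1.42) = 3.89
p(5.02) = 315.43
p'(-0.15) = 0.54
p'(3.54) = 90.35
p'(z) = 6*z^2 + 4*z + 1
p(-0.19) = 6.87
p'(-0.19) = 0.46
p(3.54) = 124.33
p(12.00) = 3763.00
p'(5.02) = 172.28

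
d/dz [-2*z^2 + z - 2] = 1 - 4*z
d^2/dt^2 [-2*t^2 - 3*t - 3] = -4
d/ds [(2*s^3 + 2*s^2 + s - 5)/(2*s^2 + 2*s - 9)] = (4*s^4 + 8*s^3 - 52*s^2 - 16*s + 1)/(4*s^4 + 8*s^3 - 32*s^2 - 36*s + 81)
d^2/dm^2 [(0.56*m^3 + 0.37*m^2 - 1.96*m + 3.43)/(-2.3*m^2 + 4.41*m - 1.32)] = (1.4210854715202e-14*m^4 - 5.150572*m^3 - 82.569048*m^2 + 167.185116*m - 91.057278)/(12.167*m^6 - 69.9867*m^5 + 155.14029*m^4 - 166.098681*m^3 + 89.037036*m^2 - 23.051952*m + 2.299968)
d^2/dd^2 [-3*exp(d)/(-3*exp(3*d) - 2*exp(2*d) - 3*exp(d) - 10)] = (108*exp(6*d) + 54*exp(5*d) - 96*exp(4*d) - 1188*exp(3*d) - 360*exp(2*d) - 90*exp(d) + 300)*exp(d)/(27*exp(9*d) + 54*exp(8*d) + 117*exp(7*d) + 386*exp(6*d) + 477*exp(5*d) + 714*exp(4*d) + 1287*exp(3*d) + 870*exp(2*d) + 900*exp(d) + 1000)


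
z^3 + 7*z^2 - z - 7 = (z - 1)*(z + 1)*(z + 7)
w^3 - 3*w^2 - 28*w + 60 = (w - 6)*(w - 2)*(w + 5)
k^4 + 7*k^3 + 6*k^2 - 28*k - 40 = (k - 2)*(k + 2)^2*(k + 5)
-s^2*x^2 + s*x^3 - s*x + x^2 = x*(-s + x)*(s*x + 1)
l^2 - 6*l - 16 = (l - 8)*(l + 2)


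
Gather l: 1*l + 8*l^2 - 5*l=8*l^2 - 4*l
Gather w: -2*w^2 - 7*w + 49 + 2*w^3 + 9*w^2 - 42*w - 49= 2*w^3 + 7*w^2 - 49*w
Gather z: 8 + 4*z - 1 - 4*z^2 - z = -4*z^2 + 3*z + 7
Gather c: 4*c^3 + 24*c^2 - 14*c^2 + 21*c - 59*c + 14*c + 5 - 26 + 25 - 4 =4*c^3 + 10*c^2 - 24*c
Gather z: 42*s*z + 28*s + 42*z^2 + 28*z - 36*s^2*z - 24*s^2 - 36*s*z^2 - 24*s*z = -24*s^2 + 28*s + z^2*(42 - 36*s) + z*(-36*s^2 + 18*s + 28)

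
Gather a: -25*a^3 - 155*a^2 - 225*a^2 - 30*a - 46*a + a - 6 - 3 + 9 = -25*a^3 - 380*a^2 - 75*a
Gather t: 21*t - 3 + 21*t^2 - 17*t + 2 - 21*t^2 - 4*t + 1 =0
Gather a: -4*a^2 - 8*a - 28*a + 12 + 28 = -4*a^2 - 36*a + 40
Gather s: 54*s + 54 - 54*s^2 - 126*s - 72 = -54*s^2 - 72*s - 18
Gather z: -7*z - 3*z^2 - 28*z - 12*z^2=-15*z^2 - 35*z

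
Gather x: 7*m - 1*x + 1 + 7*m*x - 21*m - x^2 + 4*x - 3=-14*m - x^2 + x*(7*m + 3) - 2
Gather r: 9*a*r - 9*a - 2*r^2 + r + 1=-9*a - 2*r^2 + r*(9*a + 1) + 1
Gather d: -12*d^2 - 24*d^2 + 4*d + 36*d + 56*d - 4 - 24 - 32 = -36*d^2 + 96*d - 60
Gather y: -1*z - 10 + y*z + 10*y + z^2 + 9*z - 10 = y*(z + 10) + z^2 + 8*z - 20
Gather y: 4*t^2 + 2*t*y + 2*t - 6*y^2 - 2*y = 4*t^2 + 2*t - 6*y^2 + y*(2*t - 2)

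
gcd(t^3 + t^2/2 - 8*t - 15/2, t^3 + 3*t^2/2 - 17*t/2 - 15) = t^2 - t/2 - 15/2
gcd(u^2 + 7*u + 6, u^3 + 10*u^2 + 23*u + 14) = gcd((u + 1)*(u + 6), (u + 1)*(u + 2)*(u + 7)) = u + 1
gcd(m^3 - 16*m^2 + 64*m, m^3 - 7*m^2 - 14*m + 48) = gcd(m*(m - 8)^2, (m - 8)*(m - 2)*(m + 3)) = m - 8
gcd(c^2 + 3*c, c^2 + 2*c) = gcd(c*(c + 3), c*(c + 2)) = c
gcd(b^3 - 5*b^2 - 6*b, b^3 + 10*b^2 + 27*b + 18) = b + 1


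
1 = 1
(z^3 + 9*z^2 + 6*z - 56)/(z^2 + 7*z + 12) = (z^2 + 5*z - 14)/(z + 3)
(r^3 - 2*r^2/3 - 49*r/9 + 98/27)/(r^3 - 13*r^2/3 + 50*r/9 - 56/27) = (3*r + 7)/(3*r - 4)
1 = 1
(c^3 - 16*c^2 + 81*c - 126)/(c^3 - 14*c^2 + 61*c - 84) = (c - 6)/(c - 4)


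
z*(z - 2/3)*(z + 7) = z^3 + 19*z^2/3 - 14*z/3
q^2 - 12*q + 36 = (q - 6)^2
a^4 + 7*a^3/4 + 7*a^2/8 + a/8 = a*(a + 1/4)*(a + 1/2)*(a + 1)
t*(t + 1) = t^2 + t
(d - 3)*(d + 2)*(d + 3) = d^3 + 2*d^2 - 9*d - 18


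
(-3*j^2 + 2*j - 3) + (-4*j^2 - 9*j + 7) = -7*j^2 - 7*j + 4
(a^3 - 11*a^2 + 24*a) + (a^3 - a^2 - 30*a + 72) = 2*a^3 - 12*a^2 - 6*a + 72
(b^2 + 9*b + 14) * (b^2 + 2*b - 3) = b^4 + 11*b^3 + 29*b^2 + b - 42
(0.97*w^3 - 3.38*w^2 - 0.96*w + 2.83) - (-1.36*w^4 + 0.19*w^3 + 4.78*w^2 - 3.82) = 1.36*w^4 + 0.78*w^3 - 8.16*w^2 - 0.96*w + 6.65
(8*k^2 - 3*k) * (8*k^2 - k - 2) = 64*k^4 - 32*k^3 - 13*k^2 + 6*k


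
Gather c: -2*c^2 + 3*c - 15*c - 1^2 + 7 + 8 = -2*c^2 - 12*c + 14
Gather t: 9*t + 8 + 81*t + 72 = 90*t + 80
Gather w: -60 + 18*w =18*w - 60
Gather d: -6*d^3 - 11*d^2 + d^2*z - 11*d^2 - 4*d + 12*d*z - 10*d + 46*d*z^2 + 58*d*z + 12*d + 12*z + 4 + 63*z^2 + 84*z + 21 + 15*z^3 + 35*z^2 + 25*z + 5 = -6*d^3 + d^2*(z - 22) + d*(46*z^2 + 70*z - 2) + 15*z^3 + 98*z^2 + 121*z + 30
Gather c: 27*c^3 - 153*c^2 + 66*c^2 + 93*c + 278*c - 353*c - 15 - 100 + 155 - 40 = 27*c^3 - 87*c^2 + 18*c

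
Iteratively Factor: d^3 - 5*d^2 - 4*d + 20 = (d + 2)*(d^2 - 7*d + 10) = (d - 5)*(d + 2)*(d - 2)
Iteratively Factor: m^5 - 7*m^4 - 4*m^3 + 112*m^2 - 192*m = (m - 3)*(m^4 - 4*m^3 - 16*m^2 + 64*m) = (m - 3)*(m + 4)*(m^3 - 8*m^2 + 16*m) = (m - 4)*(m - 3)*(m + 4)*(m^2 - 4*m) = (m - 4)^2*(m - 3)*(m + 4)*(m)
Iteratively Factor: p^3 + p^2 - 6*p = (p - 2)*(p^2 + 3*p) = (p - 2)*(p + 3)*(p)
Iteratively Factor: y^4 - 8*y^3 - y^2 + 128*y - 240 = (y - 4)*(y^3 - 4*y^2 - 17*y + 60) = (y - 5)*(y - 4)*(y^2 + y - 12) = (y - 5)*(y - 4)*(y + 4)*(y - 3)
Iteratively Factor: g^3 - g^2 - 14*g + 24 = (g - 2)*(g^2 + g - 12) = (g - 3)*(g - 2)*(g + 4)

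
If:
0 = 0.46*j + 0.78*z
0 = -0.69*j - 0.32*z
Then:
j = 0.00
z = 0.00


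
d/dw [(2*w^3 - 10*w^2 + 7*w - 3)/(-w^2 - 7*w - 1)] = (-2*w^4 - 28*w^3 + 71*w^2 + 14*w - 28)/(w^4 + 14*w^3 + 51*w^2 + 14*w + 1)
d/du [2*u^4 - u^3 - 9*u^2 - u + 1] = 8*u^3 - 3*u^2 - 18*u - 1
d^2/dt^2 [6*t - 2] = 0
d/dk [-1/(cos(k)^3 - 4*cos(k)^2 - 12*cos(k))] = (-3*sin(k) + 12*sin(k)/cos(k)^2 + 8*tan(k))/(sin(k)^2 + 4*cos(k) + 11)^2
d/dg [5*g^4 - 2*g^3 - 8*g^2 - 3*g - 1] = 20*g^3 - 6*g^2 - 16*g - 3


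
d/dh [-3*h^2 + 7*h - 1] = 7 - 6*h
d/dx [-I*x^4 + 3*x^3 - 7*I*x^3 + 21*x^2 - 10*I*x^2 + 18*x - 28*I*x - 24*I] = -4*I*x^3 + x^2*(9 - 21*I) + x*(42 - 20*I) + 18 - 28*I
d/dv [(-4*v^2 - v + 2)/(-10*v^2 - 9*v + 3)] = (26*v^2 + 16*v + 15)/(100*v^4 + 180*v^3 + 21*v^2 - 54*v + 9)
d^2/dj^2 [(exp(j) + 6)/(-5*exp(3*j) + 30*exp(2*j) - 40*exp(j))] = 4*(-exp(5*j) - 9*exp(4*j) + 98*exp(3*j) - 252*exp(2*j) + 216*exp(j) - 96)*exp(-j)/(5*(exp(6*j) - 18*exp(5*j) + 132*exp(4*j) - 504*exp(3*j) + 1056*exp(2*j) - 1152*exp(j) + 512))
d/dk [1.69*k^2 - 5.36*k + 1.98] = 3.38*k - 5.36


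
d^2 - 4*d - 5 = (d - 5)*(d + 1)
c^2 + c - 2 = (c - 1)*(c + 2)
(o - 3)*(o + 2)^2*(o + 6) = o^4 + 7*o^3 - 2*o^2 - 60*o - 72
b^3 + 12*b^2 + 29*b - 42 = (b - 1)*(b + 6)*(b + 7)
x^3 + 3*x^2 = x^2*(x + 3)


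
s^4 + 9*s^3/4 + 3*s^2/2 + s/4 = s*(s + 1/4)*(s + 1)^2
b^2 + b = b*(b + 1)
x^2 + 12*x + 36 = (x + 6)^2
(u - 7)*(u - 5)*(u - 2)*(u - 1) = u^4 - 15*u^3 + 73*u^2 - 129*u + 70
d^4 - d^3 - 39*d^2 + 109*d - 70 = (d - 5)*(d - 2)*(d - 1)*(d + 7)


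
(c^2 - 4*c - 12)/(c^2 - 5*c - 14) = (c - 6)/(c - 7)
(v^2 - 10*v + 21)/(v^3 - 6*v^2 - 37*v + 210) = (v - 3)/(v^2 + v - 30)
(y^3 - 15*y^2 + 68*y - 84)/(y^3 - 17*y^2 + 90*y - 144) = (y^2 - 9*y + 14)/(y^2 - 11*y + 24)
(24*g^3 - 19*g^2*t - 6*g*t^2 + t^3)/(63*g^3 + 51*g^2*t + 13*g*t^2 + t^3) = (8*g^2 - 9*g*t + t^2)/(21*g^2 + 10*g*t + t^2)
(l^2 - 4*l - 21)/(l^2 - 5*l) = (l^2 - 4*l - 21)/(l*(l - 5))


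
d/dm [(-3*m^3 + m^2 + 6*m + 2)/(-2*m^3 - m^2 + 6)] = (5*m^4 + 24*m^3 - 36*m^2 + 16*m + 36)/(4*m^6 + 4*m^5 + m^4 - 24*m^3 - 12*m^2 + 36)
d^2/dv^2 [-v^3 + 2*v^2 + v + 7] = 4 - 6*v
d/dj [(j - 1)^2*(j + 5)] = 3*(j - 1)*(j + 3)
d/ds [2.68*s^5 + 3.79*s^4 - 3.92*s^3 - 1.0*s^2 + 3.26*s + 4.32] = 13.4*s^4 + 15.16*s^3 - 11.76*s^2 - 2.0*s + 3.26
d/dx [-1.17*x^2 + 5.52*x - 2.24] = 5.52 - 2.34*x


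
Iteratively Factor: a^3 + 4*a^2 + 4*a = (a + 2)*(a^2 + 2*a) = a*(a + 2)*(a + 2)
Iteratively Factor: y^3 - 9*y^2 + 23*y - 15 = (y - 3)*(y^2 - 6*y + 5) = (y - 3)*(y - 1)*(y - 5)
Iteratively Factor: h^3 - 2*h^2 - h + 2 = (h - 1)*(h^2 - h - 2) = (h - 1)*(h + 1)*(h - 2)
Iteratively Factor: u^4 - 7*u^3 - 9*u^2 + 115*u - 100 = (u + 4)*(u^3 - 11*u^2 + 35*u - 25) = (u - 1)*(u + 4)*(u^2 - 10*u + 25) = (u - 5)*(u - 1)*(u + 4)*(u - 5)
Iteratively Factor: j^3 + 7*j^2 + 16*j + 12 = (j + 2)*(j^2 + 5*j + 6) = (j + 2)*(j + 3)*(j + 2)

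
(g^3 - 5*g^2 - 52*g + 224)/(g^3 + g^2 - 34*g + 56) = (g - 8)/(g - 2)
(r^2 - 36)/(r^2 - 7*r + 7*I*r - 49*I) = (r^2 - 36)/(r^2 + 7*r*(-1 + I) - 49*I)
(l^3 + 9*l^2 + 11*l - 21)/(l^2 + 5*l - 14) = (l^2 + 2*l - 3)/(l - 2)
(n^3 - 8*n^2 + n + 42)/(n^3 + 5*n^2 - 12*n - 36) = (n - 7)/(n + 6)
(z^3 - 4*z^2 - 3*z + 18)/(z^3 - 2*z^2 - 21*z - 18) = (-z^3 + 4*z^2 + 3*z - 18)/(-z^3 + 2*z^2 + 21*z + 18)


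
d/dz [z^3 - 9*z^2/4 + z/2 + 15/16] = 3*z^2 - 9*z/2 + 1/2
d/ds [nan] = 0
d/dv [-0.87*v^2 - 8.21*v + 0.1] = -1.74*v - 8.21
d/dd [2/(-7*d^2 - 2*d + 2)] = 4*(7*d + 1)/(7*d^2 + 2*d - 2)^2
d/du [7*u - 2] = 7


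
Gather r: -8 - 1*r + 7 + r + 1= 0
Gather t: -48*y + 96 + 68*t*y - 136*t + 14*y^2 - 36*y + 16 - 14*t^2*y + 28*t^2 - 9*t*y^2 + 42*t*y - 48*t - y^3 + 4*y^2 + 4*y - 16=t^2*(28 - 14*y) + t*(-9*y^2 + 110*y - 184) - y^3 + 18*y^2 - 80*y + 96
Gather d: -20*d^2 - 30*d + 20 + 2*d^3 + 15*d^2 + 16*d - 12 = 2*d^3 - 5*d^2 - 14*d + 8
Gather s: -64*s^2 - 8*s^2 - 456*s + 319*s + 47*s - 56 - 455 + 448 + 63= -72*s^2 - 90*s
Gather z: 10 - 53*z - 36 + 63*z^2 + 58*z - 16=63*z^2 + 5*z - 42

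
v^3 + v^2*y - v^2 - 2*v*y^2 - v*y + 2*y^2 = (v - 1)*(v - y)*(v + 2*y)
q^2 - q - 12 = (q - 4)*(q + 3)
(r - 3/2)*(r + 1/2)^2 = r^3 - r^2/2 - 5*r/4 - 3/8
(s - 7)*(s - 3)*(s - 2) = s^3 - 12*s^2 + 41*s - 42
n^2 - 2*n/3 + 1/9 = (n - 1/3)^2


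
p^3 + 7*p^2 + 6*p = p*(p + 1)*(p + 6)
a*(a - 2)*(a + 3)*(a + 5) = a^4 + 6*a^3 - a^2 - 30*a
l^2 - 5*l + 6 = (l - 3)*(l - 2)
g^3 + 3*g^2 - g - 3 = (g - 1)*(g + 1)*(g + 3)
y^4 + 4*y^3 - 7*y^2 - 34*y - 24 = (y - 3)*(y + 1)*(y + 2)*(y + 4)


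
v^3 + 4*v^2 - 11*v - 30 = (v - 3)*(v + 2)*(v + 5)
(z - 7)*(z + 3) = z^2 - 4*z - 21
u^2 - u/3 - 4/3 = (u - 4/3)*(u + 1)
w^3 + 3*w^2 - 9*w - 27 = (w - 3)*(w + 3)^2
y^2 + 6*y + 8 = (y + 2)*(y + 4)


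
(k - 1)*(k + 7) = k^2 + 6*k - 7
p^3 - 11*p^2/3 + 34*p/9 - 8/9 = (p - 2)*(p - 4/3)*(p - 1/3)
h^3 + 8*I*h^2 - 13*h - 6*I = (h + I)^2*(h + 6*I)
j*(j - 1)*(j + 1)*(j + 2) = j^4 + 2*j^3 - j^2 - 2*j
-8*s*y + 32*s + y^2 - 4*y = (-8*s + y)*(y - 4)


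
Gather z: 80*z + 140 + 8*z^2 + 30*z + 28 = 8*z^2 + 110*z + 168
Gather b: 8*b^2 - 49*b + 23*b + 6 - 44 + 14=8*b^2 - 26*b - 24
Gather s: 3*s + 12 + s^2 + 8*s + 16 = s^2 + 11*s + 28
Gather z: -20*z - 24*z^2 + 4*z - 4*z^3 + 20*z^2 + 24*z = -4*z^3 - 4*z^2 + 8*z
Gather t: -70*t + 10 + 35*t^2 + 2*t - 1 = 35*t^2 - 68*t + 9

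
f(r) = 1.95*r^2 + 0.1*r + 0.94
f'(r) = 3.9*r + 0.1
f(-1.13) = 3.32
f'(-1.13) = -4.31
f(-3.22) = 20.84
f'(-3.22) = -12.46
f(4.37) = 38.62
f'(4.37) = 17.14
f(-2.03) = 8.77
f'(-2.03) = -7.82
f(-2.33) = 11.29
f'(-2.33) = -8.99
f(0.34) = 1.20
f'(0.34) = 1.43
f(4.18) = 35.43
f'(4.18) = 16.40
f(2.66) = 15.00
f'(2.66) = 10.47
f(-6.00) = 70.54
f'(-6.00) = -23.30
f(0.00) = 0.94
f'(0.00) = 0.10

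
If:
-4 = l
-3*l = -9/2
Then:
No Solution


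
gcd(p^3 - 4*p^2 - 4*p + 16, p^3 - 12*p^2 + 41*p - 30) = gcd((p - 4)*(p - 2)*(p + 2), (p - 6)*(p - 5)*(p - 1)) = 1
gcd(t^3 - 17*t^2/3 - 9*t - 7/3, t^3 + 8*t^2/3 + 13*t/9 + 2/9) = t + 1/3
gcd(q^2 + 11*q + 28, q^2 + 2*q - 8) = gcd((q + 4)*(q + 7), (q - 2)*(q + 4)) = q + 4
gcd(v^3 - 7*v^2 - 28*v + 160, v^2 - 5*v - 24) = v - 8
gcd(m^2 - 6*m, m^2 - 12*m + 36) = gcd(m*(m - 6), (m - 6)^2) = m - 6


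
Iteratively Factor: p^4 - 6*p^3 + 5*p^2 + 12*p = (p - 3)*(p^3 - 3*p^2 - 4*p) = p*(p - 3)*(p^2 - 3*p - 4) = p*(p - 3)*(p + 1)*(p - 4)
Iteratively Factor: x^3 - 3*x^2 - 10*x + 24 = (x - 2)*(x^2 - x - 12) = (x - 2)*(x + 3)*(x - 4)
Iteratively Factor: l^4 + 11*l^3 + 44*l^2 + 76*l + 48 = (l + 4)*(l^3 + 7*l^2 + 16*l + 12) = (l + 3)*(l + 4)*(l^2 + 4*l + 4) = (l + 2)*(l + 3)*(l + 4)*(l + 2)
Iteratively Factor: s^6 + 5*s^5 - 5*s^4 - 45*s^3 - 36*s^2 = (s + 1)*(s^5 + 4*s^4 - 9*s^3 - 36*s^2) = (s - 3)*(s + 1)*(s^4 + 7*s^3 + 12*s^2) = (s - 3)*(s + 1)*(s + 3)*(s^3 + 4*s^2) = s*(s - 3)*(s + 1)*(s + 3)*(s^2 + 4*s) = s*(s - 3)*(s + 1)*(s + 3)*(s + 4)*(s)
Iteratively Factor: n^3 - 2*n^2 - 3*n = (n + 1)*(n^2 - 3*n) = n*(n + 1)*(n - 3)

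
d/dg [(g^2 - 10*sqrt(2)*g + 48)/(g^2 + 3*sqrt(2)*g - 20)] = (13*sqrt(2)*g^2 - 136*g + 56*sqrt(2))/(g^4 + 6*sqrt(2)*g^3 - 22*g^2 - 120*sqrt(2)*g + 400)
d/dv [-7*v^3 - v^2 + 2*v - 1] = -21*v^2 - 2*v + 2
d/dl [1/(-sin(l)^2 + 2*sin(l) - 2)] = 2*(sin(l) - 1)*cos(l)/(sin(l)^2 - 2*sin(l) + 2)^2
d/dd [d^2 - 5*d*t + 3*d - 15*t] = 2*d - 5*t + 3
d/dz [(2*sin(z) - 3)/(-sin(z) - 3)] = -9*cos(z)/(sin(z) + 3)^2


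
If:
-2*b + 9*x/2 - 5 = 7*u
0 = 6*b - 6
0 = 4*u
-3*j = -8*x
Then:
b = 1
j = 112/27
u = 0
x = 14/9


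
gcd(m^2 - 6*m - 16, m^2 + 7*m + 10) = m + 2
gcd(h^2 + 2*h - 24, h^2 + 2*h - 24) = h^2 + 2*h - 24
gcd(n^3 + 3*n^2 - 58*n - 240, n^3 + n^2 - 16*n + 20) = n + 5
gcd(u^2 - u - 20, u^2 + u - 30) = u - 5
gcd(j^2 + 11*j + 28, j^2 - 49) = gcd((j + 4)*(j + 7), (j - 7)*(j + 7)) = j + 7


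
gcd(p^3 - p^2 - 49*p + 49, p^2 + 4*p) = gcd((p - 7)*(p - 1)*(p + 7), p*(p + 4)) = 1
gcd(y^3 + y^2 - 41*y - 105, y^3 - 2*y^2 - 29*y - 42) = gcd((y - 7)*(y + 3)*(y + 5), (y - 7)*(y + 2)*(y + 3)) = y^2 - 4*y - 21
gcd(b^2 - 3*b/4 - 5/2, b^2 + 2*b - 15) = 1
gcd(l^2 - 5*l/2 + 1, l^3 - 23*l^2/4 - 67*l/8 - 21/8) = 1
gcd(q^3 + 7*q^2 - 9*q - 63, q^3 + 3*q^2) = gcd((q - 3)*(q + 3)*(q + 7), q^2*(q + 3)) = q + 3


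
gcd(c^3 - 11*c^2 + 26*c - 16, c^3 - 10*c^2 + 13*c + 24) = c - 8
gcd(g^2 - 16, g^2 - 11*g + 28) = g - 4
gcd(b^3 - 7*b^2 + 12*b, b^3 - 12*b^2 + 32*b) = b^2 - 4*b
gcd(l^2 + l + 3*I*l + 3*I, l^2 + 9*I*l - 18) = l + 3*I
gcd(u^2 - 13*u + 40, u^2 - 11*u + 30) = u - 5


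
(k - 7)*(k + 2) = k^2 - 5*k - 14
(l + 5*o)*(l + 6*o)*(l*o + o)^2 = l^4*o^2 + 11*l^3*o^3 + 2*l^3*o^2 + 30*l^2*o^4 + 22*l^2*o^3 + l^2*o^2 + 60*l*o^4 + 11*l*o^3 + 30*o^4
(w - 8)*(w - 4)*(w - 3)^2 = w^4 - 18*w^3 + 113*w^2 - 300*w + 288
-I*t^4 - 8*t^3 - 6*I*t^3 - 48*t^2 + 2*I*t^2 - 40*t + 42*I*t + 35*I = (t + 5)*(t - 7*I)*(t - I)*(-I*t - I)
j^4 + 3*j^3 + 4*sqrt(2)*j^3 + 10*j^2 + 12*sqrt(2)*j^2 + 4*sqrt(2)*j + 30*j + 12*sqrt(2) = (j + 3)*(j + sqrt(2))^2*(j + 2*sqrt(2))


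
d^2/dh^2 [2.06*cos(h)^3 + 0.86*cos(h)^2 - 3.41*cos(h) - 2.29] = 1.865*cos(h) - 1.72*cos(2*h) - 4.635*cos(3*h)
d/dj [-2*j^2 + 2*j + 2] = 2 - 4*j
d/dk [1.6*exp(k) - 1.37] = 1.6*exp(k)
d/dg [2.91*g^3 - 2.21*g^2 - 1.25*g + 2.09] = 8.73*g^2 - 4.42*g - 1.25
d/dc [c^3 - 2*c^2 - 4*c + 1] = 3*c^2 - 4*c - 4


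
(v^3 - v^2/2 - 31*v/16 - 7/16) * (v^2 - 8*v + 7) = v^5 - 17*v^4/2 + 145*v^3/16 + 185*v^2/16 - 161*v/16 - 49/16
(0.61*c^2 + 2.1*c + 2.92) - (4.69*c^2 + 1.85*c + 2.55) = -4.08*c^2 + 0.25*c + 0.37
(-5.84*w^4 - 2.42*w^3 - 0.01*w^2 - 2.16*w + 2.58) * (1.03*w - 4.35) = -6.0152*w^5 + 22.9114*w^4 + 10.5167*w^3 - 2.1813*w^2 + 12.0534*w - 11.223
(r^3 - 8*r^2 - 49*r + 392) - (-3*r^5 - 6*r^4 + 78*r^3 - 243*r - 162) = 3*r^5 + 6*r^4 - 77*r^3 - 8*r^2 + 194*r + 554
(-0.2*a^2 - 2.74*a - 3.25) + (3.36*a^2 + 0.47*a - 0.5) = 3.16*a^2 - 2.27*a - 3.75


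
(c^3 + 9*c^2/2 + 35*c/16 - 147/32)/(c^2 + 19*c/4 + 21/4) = (8*c^2 + 22*c - 21)/(8*(c + 3))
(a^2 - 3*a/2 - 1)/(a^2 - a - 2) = (a + 1/2)/(a + 1)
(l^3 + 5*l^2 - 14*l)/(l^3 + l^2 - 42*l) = (l - 2)/(l - 6)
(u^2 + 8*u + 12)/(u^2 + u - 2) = (u + 6)/(u - 1)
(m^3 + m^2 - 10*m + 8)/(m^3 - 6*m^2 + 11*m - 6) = (m + 4)/(m - 3)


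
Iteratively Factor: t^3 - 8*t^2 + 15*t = (t)*(t^2 - 8*t + 15) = t*(t - 3)*(t - 5)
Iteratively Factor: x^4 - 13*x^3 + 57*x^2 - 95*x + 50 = (x - 2)*(x^3 - 11*x^2 + 35*x - 25) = (x - 5)*(x - 2)*(x^2 - 6*x + 5) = (x - 5)*(x - 2)*(x - 1)*(x - 5)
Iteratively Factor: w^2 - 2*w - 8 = (w - 4)*(w + 2)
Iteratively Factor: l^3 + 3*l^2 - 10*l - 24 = (l + 4)*(l^2 - l - 6) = (l + 2)*(l + 4)*(l - 3)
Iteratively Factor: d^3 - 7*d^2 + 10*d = (d - 5)*(d^2 - 2*d) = d*(d - 5)*(d - 2)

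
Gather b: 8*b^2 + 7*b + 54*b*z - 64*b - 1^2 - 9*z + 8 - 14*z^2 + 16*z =8*b^2 + b*(54*z - 57) - 14*z^2 + 7*z + 7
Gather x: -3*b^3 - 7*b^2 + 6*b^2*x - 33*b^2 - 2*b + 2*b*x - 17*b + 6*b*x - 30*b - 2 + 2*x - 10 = -3*b^3 - 40*b^2 - 49*b + x*(6*b^2 + 8*b + 2) - 12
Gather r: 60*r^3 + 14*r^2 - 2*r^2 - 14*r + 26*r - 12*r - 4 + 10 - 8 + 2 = 60*r^3 + 12*r^2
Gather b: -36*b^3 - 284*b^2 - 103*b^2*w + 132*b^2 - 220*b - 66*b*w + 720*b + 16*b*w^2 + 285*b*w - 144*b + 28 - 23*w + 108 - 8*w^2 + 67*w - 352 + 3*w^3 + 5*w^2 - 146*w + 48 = -36*b^3 + b^2*(-103*w - 152) + b*(16*w^2 + 219*w + 356) + 3*w^3 - 3*w^2 - 102*w - 168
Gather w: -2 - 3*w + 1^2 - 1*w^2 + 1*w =-w^2 - 2*w - 1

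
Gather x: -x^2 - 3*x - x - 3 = -x^2 - 4*x - 3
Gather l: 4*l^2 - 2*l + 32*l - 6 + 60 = 4*l^2 + 30*l + 54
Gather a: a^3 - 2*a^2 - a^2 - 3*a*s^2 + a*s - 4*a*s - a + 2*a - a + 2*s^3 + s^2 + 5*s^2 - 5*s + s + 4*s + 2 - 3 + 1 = a^3 - 3*a^2 + a*(-3*s^2 - 3*s) + 2*s^3 + 6*s^2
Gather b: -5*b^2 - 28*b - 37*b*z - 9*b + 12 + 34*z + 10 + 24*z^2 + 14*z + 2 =-5*b^2 + b*(-37*z - 37) + 24*z^2 + 48*z + 24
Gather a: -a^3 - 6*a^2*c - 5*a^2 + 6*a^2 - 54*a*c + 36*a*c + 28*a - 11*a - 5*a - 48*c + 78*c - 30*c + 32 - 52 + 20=-a^3 + a^2*(1 - 6*c) + a*(12 - 18*c)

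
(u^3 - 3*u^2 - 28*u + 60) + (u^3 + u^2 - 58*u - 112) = 2*u^3 - 2*u^2 - 86*u - 52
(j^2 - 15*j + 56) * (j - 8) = j^3 - 23*j^2 + 176*j - 448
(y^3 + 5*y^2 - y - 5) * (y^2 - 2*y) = y^5 + 3*y^4 - 11*y^3 - 3*y^2 + 10*y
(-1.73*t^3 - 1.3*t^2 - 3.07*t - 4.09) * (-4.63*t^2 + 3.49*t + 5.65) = 8.0099*t^5 - 0.0186999999999999*t^4 - 0.0974000000000022*t^3 + 0.877399999999998*t^2 - 31.6196*t - 23.1085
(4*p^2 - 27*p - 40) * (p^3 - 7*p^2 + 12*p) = 4*p^5 - 55*p^4 + 197*p^3 - 44*p^2 - 480*p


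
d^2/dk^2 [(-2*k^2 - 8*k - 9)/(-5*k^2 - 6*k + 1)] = 2*(140*k^3 + 705*k^2 + 930*k + 419)/(125*k^6 + 450*k^5 + 465*k^4 + 36*k^3 - 93*k^2 + 18*k - 1)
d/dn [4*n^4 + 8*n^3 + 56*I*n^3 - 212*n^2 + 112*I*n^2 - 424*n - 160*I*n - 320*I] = 16*n^3 + n^2*(24 + 168*I) + n*(-424 + 224*I) - 424 - 160*I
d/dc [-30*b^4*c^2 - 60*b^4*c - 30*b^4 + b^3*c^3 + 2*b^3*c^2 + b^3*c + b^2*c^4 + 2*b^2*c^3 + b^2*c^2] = b^2*(-60*b^2*c - 60*b^2 + 3*b*c^2 + 4*b*c + b + 4*c^3 + 6*c^2 + 2*c)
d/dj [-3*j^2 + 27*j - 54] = 27 - 6*j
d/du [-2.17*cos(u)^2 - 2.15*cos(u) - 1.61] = (4.34*cos(u) + 2.15)*sin(u)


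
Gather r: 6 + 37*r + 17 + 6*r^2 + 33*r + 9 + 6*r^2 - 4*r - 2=12*r^2 + 66*r + 30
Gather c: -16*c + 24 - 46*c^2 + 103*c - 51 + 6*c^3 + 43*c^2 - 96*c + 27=6*c^3 - 3*c^2 - 9*c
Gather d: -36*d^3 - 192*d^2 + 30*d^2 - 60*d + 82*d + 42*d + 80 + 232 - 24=-36*d^3 - 162*d^2 + 64*d + 288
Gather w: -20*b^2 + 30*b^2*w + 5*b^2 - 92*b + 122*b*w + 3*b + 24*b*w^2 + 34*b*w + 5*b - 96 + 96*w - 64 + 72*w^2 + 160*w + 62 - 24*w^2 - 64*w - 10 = -15*b^2 - 84*b + w^2*(24*b + 48) + w*(30*b^2 + 156*b + 192) - 108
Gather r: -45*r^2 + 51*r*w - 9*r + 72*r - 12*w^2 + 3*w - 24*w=-45*r^2 + r*(51*w + 63) - 12*w^2 - 21*w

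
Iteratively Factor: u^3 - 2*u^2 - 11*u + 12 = (u - 4)*(u^2 + 2*u - 3) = (u - 4)*(u + 3)*(u - 1)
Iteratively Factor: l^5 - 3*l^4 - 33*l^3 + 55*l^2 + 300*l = (l - 5)*(l^4 + 2*l^3 - 23*l^2 - 60*l) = (l - 5)*(l + 3)*(l^3 - l^2 - 20*l) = (l - 5)*(l + 3)*(l + 4)*(l^2 - 5*l) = l*(l - 5)*(l + 3)*(l + 4)*(l - 5)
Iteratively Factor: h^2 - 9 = (h + 3)*(h - 3)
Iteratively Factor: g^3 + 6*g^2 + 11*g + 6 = (g + 1)*(g^2 + 5*g + 6) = (g + 1)*(g + 3)*(g + 2)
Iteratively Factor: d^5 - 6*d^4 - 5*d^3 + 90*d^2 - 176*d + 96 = (d - 4)*(d^4 - 2*d^3 - 13*d^2 + 38*d - 24) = (d - 4)*(d - 2)*(d^3 - 13*d + 12) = (d - 4)*(d - 3)*(d - 2)*(d^2 + 3*d - 4) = (d - 4)*(d - 3)*(d - 2)*(d + 4)*(d - 1)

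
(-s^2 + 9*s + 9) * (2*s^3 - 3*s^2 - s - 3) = -2*s^5 + 21*s^4 - 8*s^3 - 33*s^2 - 36*s - 27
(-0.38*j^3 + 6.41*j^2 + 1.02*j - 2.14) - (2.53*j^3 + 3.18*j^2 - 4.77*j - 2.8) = -2.91*j^3 + 3.23*j^2 + 5.79*j + 0.66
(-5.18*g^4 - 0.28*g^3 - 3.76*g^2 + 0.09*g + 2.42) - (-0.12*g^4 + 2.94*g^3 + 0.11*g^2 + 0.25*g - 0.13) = -5.06*g^4 - 3.22*g^3 - 3.87*g^2 - 0.16*g + 2.55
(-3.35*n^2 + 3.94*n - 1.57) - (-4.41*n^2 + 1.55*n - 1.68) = 1.06*n^2 + 2.39*n + 0.11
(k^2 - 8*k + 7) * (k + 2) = k^3 - 6*k^2 - 9*k + 14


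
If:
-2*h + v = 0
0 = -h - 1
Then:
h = -1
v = -2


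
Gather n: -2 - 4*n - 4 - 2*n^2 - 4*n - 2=-2*n^2 - 8*n - 8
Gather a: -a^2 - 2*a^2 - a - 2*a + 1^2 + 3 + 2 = -3*a^2 - 3*a + 6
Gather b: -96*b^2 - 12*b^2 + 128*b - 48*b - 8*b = -108*b^2 + 72*b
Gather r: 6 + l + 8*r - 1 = l + 8*r + 5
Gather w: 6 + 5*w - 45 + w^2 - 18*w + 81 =w^2 - 13*w + 42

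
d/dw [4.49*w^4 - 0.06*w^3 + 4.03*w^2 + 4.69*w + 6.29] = 17.96*w^3 - 0.18*w^2 + 8.06*w + 4.69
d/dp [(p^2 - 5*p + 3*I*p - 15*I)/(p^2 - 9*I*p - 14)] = (p^2*(5 - 12*I) + p*(-28 + 30*I) + 205 - 42*I)/(p^4 - 18*I*p^3 - 109*p^2 + 252*I*p + 196)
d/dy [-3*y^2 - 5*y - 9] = -6*y - 5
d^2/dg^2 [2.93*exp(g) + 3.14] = 2.93*exp(g)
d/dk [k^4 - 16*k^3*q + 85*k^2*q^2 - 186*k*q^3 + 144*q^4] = 4*k^3 - 48*k^2*q + 170*k*q^2 - 186*q^3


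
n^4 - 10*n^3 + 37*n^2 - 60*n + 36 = (n - 3)^2*(n - 2)^2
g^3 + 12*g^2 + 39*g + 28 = (g + 1)*(g + 4)*(g + 7)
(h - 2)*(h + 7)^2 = h^3 + 12*h^2 + 21*h - 98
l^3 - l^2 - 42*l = l*(l - 7)*(l + 6)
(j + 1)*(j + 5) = j^2 + 6*j + 5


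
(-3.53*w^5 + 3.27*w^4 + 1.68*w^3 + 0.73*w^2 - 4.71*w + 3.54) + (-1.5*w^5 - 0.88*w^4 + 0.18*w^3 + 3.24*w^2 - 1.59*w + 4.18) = -5.03*w^5 + 2.39*w^4 + 1.86*w^3 + 3.97*w^2 - 6.3*w + 7.72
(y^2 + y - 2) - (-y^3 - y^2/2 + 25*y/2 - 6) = y^3 + 3*y^2/2 - 23*y/2 + 4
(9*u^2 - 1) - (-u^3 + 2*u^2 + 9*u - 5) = u^3 + 7*u^2 - 9*u + 4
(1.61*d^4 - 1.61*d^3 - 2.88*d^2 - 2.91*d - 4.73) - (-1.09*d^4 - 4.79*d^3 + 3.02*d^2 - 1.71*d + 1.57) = 2.7*d^4 + 3.18*d^3 - 5.9*d^2 - 1.2*d - 6.3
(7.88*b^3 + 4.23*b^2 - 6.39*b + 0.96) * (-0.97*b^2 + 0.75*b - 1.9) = -7.6436*b^5 + 1.8069*b^4 - 5.6012*b^3 - 13.7607*b^2 + 12.861*b - 1.824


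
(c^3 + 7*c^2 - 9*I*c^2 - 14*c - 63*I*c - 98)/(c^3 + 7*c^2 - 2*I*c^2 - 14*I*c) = (c - 7*I)/c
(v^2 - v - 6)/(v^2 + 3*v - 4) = (v^2 - v - 6)/(v^2 + 3*v - 4)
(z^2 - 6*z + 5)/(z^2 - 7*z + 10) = (z - 1)/(z - 2)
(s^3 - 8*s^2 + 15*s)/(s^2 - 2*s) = (s^2 - 8*s + 15)/(s - 2)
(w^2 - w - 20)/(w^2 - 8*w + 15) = (w + 4)/(w - 3)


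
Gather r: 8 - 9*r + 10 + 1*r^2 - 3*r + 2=r^2 - 12*r + 20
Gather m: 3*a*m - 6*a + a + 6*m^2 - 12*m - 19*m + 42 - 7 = -5*a + 6*m^2 + m*(3*a - 31) + 35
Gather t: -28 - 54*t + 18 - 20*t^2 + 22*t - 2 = -20*t^2 - 32*t - 12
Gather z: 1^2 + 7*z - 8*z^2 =-8*z^2 + 7*z + 1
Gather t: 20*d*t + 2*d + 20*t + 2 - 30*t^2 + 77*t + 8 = 2*d - 30*t^2 + t*(20*d + 97) + 10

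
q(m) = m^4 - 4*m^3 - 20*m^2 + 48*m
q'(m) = 4*m^3 - 12*m^2 - 40*m + 48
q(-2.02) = -128.95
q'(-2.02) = 46.87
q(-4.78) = 272.50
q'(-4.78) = -471.84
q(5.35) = -108.92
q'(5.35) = 103.05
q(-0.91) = -56.54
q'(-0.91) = 71.45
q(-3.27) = -116.62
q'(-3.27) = -89.38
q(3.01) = -63.72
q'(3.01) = -72.04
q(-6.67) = 1956.29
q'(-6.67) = -1406.03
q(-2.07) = -131.22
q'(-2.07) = 43.90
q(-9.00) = 7425.00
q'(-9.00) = -3480.00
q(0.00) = 0.00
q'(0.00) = 48.00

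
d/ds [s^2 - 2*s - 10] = 2*s - 2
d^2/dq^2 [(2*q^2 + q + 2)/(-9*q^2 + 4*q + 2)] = 2*(-153*q^3 - 594*q^2 + 162*q - 68)/(729*q^6 - 972*q^5 - 54*q^4 + 368*q^3 + 12*q^2 - 48*q - 8)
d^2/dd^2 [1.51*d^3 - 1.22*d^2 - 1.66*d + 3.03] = 9.06*d - 2.44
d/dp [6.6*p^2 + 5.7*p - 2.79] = 13.2*p + 5.7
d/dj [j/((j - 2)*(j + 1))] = (-j^2 - 2)/(j^4 - 2*j^3 - 3*j^2 + 4*j + 4)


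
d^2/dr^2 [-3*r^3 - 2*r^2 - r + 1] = -18*r - 4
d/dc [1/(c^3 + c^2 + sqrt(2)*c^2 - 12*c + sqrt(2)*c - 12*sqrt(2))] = (-3*c^2 - 2*sqrt(2)*c - 2*c - sqrt(2) + 12)/(c^3 + c^2 + sqrt(2)*c^2 - 12*c + sqrt(2)*c - 12*sqrt(2))^2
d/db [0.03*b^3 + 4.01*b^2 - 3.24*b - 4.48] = 0.09*b^2 + 8.02*b - 3.24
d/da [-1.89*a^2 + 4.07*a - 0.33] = 4.07 - 3.78*a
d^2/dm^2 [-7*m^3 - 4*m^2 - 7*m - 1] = -42*m - 8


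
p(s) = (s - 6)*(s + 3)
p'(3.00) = 3.00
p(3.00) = -18.00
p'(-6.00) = -15.00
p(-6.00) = 36.00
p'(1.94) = 0.88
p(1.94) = -20.06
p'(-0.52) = -4.04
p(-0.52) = -16.17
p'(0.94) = -1.12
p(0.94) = -19.94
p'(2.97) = 2.94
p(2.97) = -18.09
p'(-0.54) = -4.08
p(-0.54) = -16.09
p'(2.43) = 1.86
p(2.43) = -19.39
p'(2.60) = 2.20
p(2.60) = -19.04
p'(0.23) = -2.54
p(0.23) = -18.64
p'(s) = 2*s - 3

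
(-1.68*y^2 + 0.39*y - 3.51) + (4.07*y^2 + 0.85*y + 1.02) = 2.39*y^2 + 1.24*y - 2.49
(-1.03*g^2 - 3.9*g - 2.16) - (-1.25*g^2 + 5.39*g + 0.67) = 0.22*g^2 - 9.29*g - 2.83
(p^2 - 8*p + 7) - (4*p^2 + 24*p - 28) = -3*p^2 - 32*p + 35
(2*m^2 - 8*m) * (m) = 2*m^3 - 8*m^2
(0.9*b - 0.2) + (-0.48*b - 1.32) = 0.42*b - 1.52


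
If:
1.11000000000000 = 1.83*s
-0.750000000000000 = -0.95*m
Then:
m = 0.79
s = 0.61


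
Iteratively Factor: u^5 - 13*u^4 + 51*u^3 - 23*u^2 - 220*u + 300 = (u - 3)*(u^4 - 10*u^3 + 21*u^2 + 40*u - 100) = (u - 3)*(u - 2)*(u^3 - 8*u^2 + 5*u + 50) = (u - 5)*(u - 3)*(u - 2)*(u^2 - 3*u - 10) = (u - 5)*(u - 3)*(u - 2)*(u + 2)*(u - 5)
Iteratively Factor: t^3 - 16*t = (t)*(t^2 - 16) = t*(t + 4)*(t - 4)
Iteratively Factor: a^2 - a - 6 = (a - 3)*(a + 2)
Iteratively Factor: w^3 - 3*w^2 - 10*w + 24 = (w - 2)*(w^2 - w - 12) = (w - 4)*(w - 2)*(w + 3)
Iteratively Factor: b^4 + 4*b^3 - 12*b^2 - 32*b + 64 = (b - 2)*(b^3 + 6*b^2 - 32) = (b - 2)*(b + 4)*(b^2 + 2*b - 8) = (b - 2)^2*(b + 4)*(b + 4)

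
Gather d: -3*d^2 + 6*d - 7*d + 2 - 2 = -3*d^2 - d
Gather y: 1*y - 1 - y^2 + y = -y^2 + 2*y - 1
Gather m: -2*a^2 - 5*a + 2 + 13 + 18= -2*a^2 - 5*a + 33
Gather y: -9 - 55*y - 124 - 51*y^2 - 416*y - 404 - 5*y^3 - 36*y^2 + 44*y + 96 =-5*y^3 - 87*y^2 - 427*y - 441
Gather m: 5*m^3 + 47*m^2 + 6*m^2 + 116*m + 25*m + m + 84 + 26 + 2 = 5*m^3 + 53*m^2 + 142*m + 112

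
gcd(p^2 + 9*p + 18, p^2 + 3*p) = p + 3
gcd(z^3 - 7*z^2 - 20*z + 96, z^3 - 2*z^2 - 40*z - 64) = z^2 - 4*z - 32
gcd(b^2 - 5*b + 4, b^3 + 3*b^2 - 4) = b - 1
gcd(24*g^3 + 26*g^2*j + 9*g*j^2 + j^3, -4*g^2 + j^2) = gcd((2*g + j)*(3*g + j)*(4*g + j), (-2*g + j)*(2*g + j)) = 2*g + j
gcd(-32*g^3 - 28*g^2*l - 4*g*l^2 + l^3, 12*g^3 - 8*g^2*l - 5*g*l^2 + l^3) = 2*g + l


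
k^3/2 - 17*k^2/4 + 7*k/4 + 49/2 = (k/2 + 1)*(k - 7)*(k - 7/2)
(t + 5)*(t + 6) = t^2 + 11*t + 30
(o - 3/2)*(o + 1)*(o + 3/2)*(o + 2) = o^4 + 3*o^3 - o^2/4 - 27*o/4 - 9/2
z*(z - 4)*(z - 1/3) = z^3 - 13*z^2/3 + 4*z/3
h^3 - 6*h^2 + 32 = (h - 4)^2*(h + 2)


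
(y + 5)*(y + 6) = y^2 + 11*y + 30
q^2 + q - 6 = (q - 2)*(q + 3)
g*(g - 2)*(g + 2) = g^3 - 4*g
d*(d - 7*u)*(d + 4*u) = d^3 - 3*d^2*u - 28*d*u^2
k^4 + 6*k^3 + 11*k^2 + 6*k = k*(k + 1)*(k + 2)*(k + 3)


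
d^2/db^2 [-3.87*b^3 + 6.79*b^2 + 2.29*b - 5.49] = 13.58 - 23.22*b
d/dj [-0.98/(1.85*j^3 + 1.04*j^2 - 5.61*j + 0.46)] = (5.439*j^2 + 2.0384*j - 5.4978)/(1.85*j^3 + 1.04*j^2 - 5.61*j + 0.46)^2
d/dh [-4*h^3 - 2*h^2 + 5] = 4*h*(-3*h - 1)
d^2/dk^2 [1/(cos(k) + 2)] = (sin(k)^2 + 2*cos(k) + 1)/(cos(k) + 2)^3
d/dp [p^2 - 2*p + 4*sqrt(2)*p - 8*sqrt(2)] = 2*p - 2 + 4*sqrt(2)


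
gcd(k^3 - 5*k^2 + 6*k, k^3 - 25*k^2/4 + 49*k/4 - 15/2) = k^2 - 5*k + 6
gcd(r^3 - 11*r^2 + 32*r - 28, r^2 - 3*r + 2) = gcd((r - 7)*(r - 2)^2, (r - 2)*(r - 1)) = r - 2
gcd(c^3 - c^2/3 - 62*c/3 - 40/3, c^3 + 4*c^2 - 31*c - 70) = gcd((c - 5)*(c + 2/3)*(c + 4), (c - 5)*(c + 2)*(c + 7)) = c - 5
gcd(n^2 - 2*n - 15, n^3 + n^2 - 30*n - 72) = n + 3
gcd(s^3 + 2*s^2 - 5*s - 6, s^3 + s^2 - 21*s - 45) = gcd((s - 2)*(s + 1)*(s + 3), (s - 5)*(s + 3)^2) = s + 3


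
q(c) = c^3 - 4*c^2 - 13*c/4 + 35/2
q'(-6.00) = 152.75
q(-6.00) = -323.00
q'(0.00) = -3.25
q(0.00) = 17.50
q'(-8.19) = 263.50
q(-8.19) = -773.54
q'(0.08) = -3.87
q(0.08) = 17.21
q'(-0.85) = 5.72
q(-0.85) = 16.76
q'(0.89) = -7.99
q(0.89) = 12.14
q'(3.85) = 10.42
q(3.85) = 2.76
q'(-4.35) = 88.32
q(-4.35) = -126.37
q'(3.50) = 5.50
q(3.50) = 0.00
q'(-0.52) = 1.72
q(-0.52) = 17.97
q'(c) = 3*c^2 - 8*c - 13/4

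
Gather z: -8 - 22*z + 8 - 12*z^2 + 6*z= -12*z^2 - 16*z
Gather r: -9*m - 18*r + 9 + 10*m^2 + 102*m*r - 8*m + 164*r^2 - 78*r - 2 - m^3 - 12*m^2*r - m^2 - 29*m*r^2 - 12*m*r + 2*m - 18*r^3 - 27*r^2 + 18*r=-m^3 + 9*m^2 - 15*m - 18*r^3 + r^2*(137 - 29*m) + r*(-12*m^2 + 90*m - 78) + 7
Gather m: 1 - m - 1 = -m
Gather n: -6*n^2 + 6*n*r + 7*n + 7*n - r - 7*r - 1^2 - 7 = -6*n^2 + n*(6*r + 14) - 8*r - 8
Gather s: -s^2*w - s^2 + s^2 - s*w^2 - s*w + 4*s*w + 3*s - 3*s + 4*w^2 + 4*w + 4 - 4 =-s^2*w + s*(-w^2 + 3*w) + 4*w^2 + 4*w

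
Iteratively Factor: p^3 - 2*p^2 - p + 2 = (p - 1)*(p^2 - p - 2) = (p - 1)*(p + 1)*(p - 2)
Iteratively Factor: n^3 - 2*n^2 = (n)*(n^2 - 2*n) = n*(n - 2)*(n)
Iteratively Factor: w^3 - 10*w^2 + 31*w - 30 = (w - 5)*(w^2 - 5*w + 6) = (w - 5)*(w - 2)*(w - 3)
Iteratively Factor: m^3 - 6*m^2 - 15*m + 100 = (m + 4)*(m^2 - 10*m + 25) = (m - 5)*(m + 4)*(m - 5)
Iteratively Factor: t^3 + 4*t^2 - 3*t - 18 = (t + 3)*(t^2 + t - 6) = (t + 3)^2*(t - 2)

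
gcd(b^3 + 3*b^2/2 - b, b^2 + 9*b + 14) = b + 2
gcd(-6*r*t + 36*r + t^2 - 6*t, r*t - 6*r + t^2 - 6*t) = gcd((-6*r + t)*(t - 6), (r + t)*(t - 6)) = t - 6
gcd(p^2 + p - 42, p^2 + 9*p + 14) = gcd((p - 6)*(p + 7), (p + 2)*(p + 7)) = p + 7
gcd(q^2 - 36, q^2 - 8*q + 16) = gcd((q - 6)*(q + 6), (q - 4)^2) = 1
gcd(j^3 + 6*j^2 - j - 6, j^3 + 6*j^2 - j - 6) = j^3 + 6*j^2 - j - 6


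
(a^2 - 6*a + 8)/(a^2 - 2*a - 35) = (-a^2 + 6*a - 8)/(-a^2 + 2*a + 35)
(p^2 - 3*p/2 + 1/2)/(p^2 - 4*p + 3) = (p - 1/2)/(p - 3)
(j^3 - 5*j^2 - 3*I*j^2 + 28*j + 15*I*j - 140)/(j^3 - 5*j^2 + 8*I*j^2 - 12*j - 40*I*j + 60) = (j^2 - 3*I*j + 28)/(j^2 + 8*I*j - 12)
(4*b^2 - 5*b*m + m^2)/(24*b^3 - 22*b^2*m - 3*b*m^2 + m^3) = (4*b - m)/(24*b^2 + 2*b*m - m^2)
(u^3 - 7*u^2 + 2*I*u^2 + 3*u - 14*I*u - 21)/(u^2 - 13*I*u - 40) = (u^3 + u^2*(-7 + 2*I) + u*(3 - 14*I) - 21)/(u^2 - 13*I*u - 40)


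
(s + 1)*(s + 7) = s^2 + 8*s + 7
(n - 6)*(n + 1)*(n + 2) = n^3 - 3*n^2 - 16*n - 12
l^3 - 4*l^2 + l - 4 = (l - 4)*(l - I)*(l + I)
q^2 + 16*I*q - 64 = (q + 8*I)^2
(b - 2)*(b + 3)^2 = b^3 + 4*b^2 - 3*b - 18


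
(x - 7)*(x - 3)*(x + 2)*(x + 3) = x^4 - 5*x^3 - 23*x^2 + 45*x + 126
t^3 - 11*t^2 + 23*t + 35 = (t - 7)*(t - 5)*(t + 1)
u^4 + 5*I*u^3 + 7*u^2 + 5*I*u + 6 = (u - I)^2*(u + I)*(u + 6*I)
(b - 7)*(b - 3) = b^2 - 10*b + 21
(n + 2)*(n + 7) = n^2 + 9*n + 14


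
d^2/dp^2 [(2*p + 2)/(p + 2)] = -4/(p + 2)^3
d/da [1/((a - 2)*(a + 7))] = (-2*a - 5)/(a^4 + 10*a^3 - 3*a^2 - 140*a + 196)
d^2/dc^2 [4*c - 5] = 0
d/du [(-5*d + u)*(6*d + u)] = d + 2*u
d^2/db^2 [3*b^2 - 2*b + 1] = 6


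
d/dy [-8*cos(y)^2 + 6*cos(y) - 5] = 2*(8*cos(y) - 3)*sin(y)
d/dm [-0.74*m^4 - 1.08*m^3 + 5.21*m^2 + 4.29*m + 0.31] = -2.96*m^3 - 3.24*m^2 + 10.42*m + 4.29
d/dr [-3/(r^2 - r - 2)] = 3*(2*r - 1)/(-r^2 + r + 2)^2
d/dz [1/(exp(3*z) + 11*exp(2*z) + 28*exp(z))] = (-3*exp(2*z) - 22*exp(z) - 28)*exp(-z)/(exp(2*z) + 11*exp(z) + 28)^2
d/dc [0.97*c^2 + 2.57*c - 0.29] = 1.94*c + 2.57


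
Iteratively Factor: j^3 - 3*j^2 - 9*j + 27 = (j - 3)*(j^2 - 9) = (j - 3)*(j + 3)*(j - 3)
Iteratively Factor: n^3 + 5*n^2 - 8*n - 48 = (n + 4)*(n^2 + n - 12) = (n - 3)*(n + 4)*(n + 4)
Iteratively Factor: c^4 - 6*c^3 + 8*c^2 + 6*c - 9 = (c - 3)*(c^3 - 3*c^2 - c + 3) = (c - 3)^2*(c^2 - 1) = (c - 3)^2*(c - 1)*(c + 1)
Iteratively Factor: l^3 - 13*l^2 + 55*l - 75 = (l - 3)*(l^2 - 10*l + 25) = (l - 5)*(l - 3)*(l - 5)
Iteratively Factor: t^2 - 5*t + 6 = (t - 2)*(t - 3)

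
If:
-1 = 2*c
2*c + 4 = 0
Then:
No Solution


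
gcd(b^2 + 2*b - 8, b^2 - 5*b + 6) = b - 2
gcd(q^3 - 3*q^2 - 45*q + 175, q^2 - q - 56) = q + 7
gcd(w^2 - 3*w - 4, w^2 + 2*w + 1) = w + 1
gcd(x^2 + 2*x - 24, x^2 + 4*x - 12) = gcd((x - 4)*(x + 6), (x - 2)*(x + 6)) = x + 6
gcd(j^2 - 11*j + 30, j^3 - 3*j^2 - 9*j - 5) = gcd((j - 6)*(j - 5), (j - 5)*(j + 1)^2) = j - 5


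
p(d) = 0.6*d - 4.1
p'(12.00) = 0.60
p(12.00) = 3.10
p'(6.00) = 0.60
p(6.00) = -0.50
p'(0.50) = 0.60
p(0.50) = -3.80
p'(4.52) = 0.60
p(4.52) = -1.39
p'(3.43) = 0.60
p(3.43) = -2.04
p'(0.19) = 0.60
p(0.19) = -3.99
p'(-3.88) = 0.60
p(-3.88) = -6.43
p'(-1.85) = 0.60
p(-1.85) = -5.21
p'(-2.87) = 0.60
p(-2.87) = -5.82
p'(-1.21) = 0.60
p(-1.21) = -4.83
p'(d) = 0.600000000000000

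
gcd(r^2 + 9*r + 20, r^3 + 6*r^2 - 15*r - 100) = r + 5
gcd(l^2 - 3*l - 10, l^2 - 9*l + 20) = l - 5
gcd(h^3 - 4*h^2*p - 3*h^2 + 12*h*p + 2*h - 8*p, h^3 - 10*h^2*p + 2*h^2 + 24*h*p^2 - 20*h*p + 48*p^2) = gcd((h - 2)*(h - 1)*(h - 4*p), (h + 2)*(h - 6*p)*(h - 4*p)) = -h + 4*p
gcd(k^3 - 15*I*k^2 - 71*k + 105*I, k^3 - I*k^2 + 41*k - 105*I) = k^2 - 8*I*k - 15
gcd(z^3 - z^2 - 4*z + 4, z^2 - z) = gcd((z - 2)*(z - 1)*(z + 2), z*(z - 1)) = z - 1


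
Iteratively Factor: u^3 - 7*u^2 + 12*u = (u)*(u^2 - 7*u + 12) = u*(u - 3)*(u - 4)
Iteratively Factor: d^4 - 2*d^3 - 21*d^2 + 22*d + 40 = (d - 5)*(d^3 + 3*d^2 - 6*d - 8) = (d - 5)*(d + 1)*(d^2 + 2*d - 8) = (d - 5)*(d + 1)*(d + 4)*(d - 2)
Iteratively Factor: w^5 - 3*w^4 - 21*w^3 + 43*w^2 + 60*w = (w)*(w^4 - 3*w^3 - 21*w^2 + 43*w + 60) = w*(w + 4)*(w^3 - 7*w^2 + 7*w + 15) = w*(w - 5)*(w + 4)*(w^2 - 2*w - 3) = w*(w - 5)*(w + 1)*(w + 4)*(w - 3)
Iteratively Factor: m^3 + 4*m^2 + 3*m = (m + 3)*(m^2 + m) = m*(m + 3)*(m + 1)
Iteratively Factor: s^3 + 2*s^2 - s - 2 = (s - 1)*(s^2 + 3*s + 2) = (s - 1)*(s + 1)*(s + 2)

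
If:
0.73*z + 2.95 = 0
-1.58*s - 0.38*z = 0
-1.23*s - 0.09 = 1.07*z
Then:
No Solution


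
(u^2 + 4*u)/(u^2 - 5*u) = (u + 4)/(u - 5)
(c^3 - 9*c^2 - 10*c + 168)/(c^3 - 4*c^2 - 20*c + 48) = (c - 7)/(c - 2)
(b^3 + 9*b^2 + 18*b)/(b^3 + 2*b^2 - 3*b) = (b + 6)/(b - 1)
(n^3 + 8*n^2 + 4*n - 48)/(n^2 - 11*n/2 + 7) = 2*(n^2 + 10*n + 24)/(2*n - 7)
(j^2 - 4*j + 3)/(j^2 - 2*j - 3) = (j - 1)/(j + 1)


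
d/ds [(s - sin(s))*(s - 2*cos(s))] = (s - sin(s))*(2*sin(s) + 1) - (s - 2*cos(s))*(cos(s) - 1)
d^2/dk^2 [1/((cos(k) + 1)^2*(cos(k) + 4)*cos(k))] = 2*(-122*(1 - cos(k)^2)^2/cos(k)^3 + 10*sin(k)^6/cos(k)^3 + 2*cos(k)^3 - 53*cos(k)^2 + 76*tan(k)^2 + 108 - 75/cos(k) + 128/cos(k)^3)/((cos(k) + 1)^4*(cos(k) + 4)^3)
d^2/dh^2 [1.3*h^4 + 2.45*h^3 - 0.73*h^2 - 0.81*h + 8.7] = 15.6*h^2 + 14.7*h - 1.46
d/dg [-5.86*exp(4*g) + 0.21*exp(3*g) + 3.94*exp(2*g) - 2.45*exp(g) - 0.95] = (-23.44*exp(3*g) + 0.63*exp(2*g) + 7.88*exp(g) - 2.45)*exp(g)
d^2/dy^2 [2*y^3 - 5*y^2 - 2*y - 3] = 12*y - 10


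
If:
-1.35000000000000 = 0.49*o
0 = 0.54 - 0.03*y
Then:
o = -2.76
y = 18.00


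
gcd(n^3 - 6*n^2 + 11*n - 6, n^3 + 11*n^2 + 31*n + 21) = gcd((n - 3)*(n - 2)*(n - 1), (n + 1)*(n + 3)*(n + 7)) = 1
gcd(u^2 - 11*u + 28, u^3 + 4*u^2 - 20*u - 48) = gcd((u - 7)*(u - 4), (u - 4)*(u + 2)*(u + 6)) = u - 4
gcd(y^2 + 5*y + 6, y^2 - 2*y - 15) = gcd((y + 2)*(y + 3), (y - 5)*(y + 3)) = y + 3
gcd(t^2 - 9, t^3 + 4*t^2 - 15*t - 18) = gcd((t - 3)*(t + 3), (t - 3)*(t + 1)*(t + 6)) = t - 3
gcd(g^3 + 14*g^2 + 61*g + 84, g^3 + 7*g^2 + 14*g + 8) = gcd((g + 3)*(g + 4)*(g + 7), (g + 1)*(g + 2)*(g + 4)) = g + 4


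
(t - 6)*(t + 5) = t^2 - t - 30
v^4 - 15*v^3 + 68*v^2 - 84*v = v*(v - 7)*(v - 6)*(v - 2)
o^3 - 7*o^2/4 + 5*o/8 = o*(o - 5/4)*(o - 1/2)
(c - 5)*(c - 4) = c^2 - 9*c + 20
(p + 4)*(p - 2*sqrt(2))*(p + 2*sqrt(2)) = p^3 + 4*p^2 - 8*p - 32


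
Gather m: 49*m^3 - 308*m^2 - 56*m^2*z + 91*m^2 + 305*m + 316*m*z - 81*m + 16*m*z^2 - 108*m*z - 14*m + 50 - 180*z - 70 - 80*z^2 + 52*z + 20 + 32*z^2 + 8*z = 49*m^3 + m^2*(-56*z - 217) + m*(16*z^2 + 208*z + 210) - 48*z^2 - 120*z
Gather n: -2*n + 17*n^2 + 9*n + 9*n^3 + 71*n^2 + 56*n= 9*n^3 + 88*n^2 + 63*n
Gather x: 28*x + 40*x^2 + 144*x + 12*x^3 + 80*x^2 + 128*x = 12*x^3 + 120*x^2 + 300*x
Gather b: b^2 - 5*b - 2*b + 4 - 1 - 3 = b^2 - 7*b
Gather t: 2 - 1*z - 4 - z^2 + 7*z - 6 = -z^2 + 6*z - 8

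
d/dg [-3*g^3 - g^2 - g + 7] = -9*g^2 - 2*g - 1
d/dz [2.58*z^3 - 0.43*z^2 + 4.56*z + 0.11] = 7.74*z^2 - 0.86*z + 4.56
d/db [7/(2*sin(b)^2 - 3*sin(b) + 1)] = 7*(3 - 4*sin(b))*cos(b)/(2*sin(b)^2 - 3*sin(b) + 1)^2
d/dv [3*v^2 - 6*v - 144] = 6*v - 6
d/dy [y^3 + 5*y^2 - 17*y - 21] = 3*y^2 + 10*y - 17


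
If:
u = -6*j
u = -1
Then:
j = 1/6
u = -1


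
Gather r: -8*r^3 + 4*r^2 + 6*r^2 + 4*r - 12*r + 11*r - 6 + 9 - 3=-8*r^3 + 10*r^2 + 3*r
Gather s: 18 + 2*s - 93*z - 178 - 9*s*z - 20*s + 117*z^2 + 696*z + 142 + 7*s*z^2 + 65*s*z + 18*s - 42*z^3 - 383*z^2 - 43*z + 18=s*(7*z^2 + 56*z) - 42*z^3 - 266*z^2 + 560*z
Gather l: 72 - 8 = 64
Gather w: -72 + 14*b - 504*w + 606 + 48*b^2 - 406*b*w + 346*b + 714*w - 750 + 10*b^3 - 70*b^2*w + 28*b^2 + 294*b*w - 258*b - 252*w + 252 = 10*b^3 + 76*b^2 + 102*b + w*(-70*b^2 - 112*b - 42) + 36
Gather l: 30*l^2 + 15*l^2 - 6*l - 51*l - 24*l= 45*l^2 - 81*l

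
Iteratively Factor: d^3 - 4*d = (d - 2)*(d^2 + 2*d) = (d - 2)*(d + 2)*(d)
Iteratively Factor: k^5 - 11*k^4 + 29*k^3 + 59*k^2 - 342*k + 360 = (k - 5)*(k^4 - 6*k^3 - k^2 + 54*k - 72) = (k - 5)*(k - 2)*(k^3 - 4*k^2 - 9*k + 36) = (k - 5)*(k - 2)*(k + 3)*(k^2 - 7*k + 12) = (k - 5)*(k - 4)*(k - 2)*(k + 3)*(k - 3)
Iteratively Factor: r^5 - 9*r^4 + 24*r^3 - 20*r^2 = (r - 5)*(r^4 - 4*r^3 + 4*r^2) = (r - 5)*(r - 2)*(r^3 - 2*r^2) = (r - 5)*(r - 2)^2*(r^2) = r*(r - 5)*(r - 2)^2*(r)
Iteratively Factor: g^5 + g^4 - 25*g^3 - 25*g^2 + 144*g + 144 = (g + 4)*(g^4 - 3*g^3 - 13*g^2 + 27*g + 36) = (g + 3)*(g + 4)*(g^3 - 6*g^2 + 5*g + 12) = (g - 3)*(g + 3)*(g + 4)*(g^2 - 3*g - 4) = (g - 3)*(g + 1)*(g + 3)*(g + 4)*(g - 4)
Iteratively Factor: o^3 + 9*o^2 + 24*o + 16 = (o + 4)*(o^2 + 5*o + 4) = (o + 1)*(o + 4)*(o + 4)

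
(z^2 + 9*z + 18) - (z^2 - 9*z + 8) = 18*z + 10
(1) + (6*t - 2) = 6*t - 1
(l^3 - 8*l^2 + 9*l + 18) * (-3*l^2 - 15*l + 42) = -3*l^5 + 9*l^4 + 135*l^3 - 525*l^2 + 108*l + 756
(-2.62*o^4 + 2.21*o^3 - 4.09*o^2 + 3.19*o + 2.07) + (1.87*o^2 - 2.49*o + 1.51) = -2.62*o^4 + 2.21*o^3 - 2.22*o^2 + 0.7*o + 3.58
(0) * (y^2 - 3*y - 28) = 0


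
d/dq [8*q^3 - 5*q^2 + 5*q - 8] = 24*q^2 - 10*q + 5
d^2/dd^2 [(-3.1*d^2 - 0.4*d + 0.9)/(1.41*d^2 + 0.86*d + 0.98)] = (5.92764*d^3 + 36.43722*d^2 + 9.86436*d - 6.4362)/(2.803221*d^6 + 5.129298*d^5 + 8.973522*d^4 + 7.766144*d^3 + 6.236916*d^2 + 2.477832*d + 0.941192)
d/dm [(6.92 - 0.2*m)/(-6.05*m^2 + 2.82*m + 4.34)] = (-1.21*m^2 + 83.732*m - 20.3824)/(36.6025*m^4 - 34.122*m^3 - 44.5616*m^2 + 24.4776*m + 18.8356)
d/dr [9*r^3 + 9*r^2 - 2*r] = 27*r^2 + 18*r - 2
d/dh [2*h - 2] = 2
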